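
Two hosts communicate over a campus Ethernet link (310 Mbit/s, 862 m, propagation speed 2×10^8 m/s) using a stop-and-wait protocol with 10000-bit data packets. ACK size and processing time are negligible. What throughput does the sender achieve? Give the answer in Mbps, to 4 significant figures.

244.6 Mbps

t_tx = L/R = 10000/310000000 = 3.22581e-05 s.
t_prop = 862/200000000 = 4.31e-06 s; RTT = 8.62e-06 s.
Cycle = t_tx + RTT = 4.08781e-05 s.
Throughput = L / cycle = 10000 / 4.08781e-05 = 244.6 Mbps.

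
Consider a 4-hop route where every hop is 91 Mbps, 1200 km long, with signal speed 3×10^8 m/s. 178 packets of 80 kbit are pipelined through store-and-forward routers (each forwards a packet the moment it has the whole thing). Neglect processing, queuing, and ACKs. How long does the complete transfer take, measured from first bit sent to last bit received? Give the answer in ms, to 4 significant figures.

Per-hop transmission t_tx = L/R = 80000/91000000 = 0.879121 ms.
Per-hop propagation t_prop = 1200000/300000000 = 4 ms.
Pipeline fill: first packet needs 4·t_tx to clear all hops; remaining 177 packets each add one t_tx.
Total = (4+178-1)·t_tx + 4·t_prop = 181·0.879121 + 4·4 = 175.1 ms.

175.1 ms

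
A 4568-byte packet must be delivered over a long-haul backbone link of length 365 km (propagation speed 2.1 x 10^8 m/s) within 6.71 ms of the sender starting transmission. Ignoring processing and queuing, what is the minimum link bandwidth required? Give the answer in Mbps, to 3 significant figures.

L = 36544 bits.
Propagation delay = 365000 / 210000000 = 1.7381 ms.
Transmission budget = 6.71 − 1.7381 = 4.9719 ms.
R ≥ L / t_tx = 36544 bits / 0.0049719 s = 7.35 Mbps.

7.35 Mbps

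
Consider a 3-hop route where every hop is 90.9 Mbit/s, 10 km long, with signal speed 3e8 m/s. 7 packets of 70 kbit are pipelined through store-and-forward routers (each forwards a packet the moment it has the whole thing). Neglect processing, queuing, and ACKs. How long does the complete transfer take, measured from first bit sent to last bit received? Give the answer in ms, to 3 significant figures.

Per-hop transmission t_tx = L/R = 70000/90900000 = 0.770077 ms.
Per-hop propagation t_prop = 10000/300000000 = 0.0333333 ms.
Pipeline fill: first packet needs 3·t_tx to clear all hops; remaining 6 packets each add one t_tx.
Total = (3+7-1)·t_tx + 3·t_prop = 9·0.770077 + 3·0.0333333 = 7.03 ms.

7.03 ms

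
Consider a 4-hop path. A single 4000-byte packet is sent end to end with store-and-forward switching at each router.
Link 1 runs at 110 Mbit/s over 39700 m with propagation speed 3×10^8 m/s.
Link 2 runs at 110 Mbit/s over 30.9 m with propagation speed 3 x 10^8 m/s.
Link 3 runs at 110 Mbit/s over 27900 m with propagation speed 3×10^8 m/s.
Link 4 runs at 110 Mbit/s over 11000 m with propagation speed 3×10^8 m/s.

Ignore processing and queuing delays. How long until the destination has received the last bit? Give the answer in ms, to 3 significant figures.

1.43 ms

L = 4000 × 8 = 32000 bits.
Transmission delay per hop = L/R = 32000/110000000 = 0.290909 ms; 4 hops → 1.16364 ms.
Propagation delays (d/s per hop): 0.132333, 0.000103, 0.093, 0.0366667 ms; sum = 0.262103 ms.
End-to-end = 1.43 ms.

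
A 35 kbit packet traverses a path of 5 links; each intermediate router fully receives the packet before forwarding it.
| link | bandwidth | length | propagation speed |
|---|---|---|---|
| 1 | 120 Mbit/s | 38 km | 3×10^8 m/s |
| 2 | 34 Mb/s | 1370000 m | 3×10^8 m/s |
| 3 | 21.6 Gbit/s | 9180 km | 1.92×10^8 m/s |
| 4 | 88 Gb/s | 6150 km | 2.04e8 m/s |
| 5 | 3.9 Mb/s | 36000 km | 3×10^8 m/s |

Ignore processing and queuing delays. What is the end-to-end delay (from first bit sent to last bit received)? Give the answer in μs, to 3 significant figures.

L = 35000 bits.
Transmission delays (L/R per hop): 291.667, 1029.41, 1.62037, 0.397727, 8974.36 μs; sum = 10297.5 μs.
Propagation delays (d/s per hop): 126.667, 4566.67, 47812.5, 30147.1, 120000 μs; sum = 202653 μs.
End-to-end = 213000 μs.

213000 μs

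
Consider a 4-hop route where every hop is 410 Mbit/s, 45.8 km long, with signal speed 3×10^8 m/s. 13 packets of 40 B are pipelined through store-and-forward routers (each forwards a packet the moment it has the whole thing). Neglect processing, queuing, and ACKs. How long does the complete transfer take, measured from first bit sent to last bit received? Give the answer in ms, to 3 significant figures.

Per-hop transmission t_tx = L/R = 320/410000000 = 0.000780488 ms.
Per-hop propagation t_prop = 45800/300000000 = 0.152667 ms.
Pipeline fill: first packet needs 4·t_tx to clear all hops; remaining 12 packets each add one t_tx.
Total = (4+13-1)·t_tx + 4·t_prop = 16·0.000780488 + 4·0.152667 = 0.623 ms.

0.623 ms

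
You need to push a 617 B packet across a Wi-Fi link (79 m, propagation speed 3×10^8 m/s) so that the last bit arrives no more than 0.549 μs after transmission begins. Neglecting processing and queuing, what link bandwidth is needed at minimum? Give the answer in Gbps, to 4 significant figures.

17.28 Gbps

L = 4936 bits.
Propagation delay = 79 / 300000000 = 0.263333 μs.
Transmission budget = 0.549 − 0.263333 = 0.285667 μs.
R ≥ L / t_tx = 4936 bits / 2.85667e-07 s = 17.28 Gbps.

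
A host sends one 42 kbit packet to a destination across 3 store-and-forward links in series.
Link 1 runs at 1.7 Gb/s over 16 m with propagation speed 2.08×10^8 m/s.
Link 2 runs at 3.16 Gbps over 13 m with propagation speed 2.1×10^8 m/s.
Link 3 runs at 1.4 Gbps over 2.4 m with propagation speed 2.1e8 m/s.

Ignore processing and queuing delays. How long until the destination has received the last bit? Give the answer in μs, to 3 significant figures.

L = 42000 bits.
Transmission delays (L/R per hop): 24.7059, 13.2911, 30 μs; sum = 67.997 μs.
Propagation delays (d/s per hop): 0.0769231, 0.0619048, 0.0114286 μs; sum = 0.150256 μs.
End-to-end = 68.1 μs.

68.1 μs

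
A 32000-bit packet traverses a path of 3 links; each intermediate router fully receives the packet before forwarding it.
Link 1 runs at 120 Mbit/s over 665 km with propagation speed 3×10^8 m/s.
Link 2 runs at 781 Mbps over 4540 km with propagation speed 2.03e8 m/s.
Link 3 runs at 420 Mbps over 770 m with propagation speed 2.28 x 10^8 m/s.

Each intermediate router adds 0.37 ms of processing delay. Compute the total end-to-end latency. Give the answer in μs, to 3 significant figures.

25700 μs

Transmission delays (L/R per hop): 266.667, 40.9731, 76.1905 μs; sum = 383.83 μs.
Propagation delays (d/s per hop): 2216.67, 22364.5, 3.37719 μs; sum = 24584.6 μs.
Processing at 2 router(s): 2 × 0.37 ms = 740 μs.
End-to-end = 25700 μs.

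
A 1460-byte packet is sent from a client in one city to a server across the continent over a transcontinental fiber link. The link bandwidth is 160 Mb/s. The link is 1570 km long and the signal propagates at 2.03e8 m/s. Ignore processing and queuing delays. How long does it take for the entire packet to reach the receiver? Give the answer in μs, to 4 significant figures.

L = 1460 × 8 = 11680 bits.
Transmission delay = L/R = 11680 / 160000000 = 73 μs.
Propagation delay = d/s = 1570000 m / 2.03e+08 m/s = 7733.99 μs.
Total = 7807 μs.

7807 μs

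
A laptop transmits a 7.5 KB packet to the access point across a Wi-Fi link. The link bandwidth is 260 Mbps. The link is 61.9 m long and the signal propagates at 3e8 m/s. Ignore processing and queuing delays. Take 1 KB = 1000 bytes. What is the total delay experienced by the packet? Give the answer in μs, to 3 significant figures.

L = 60000 bits.
Transmission delay = L/R = 60000 / 260000000 = 230.769 μs.
Propagation delay = d/s = 61.9 m / 300000000 m/s = 0.206333 μs.
Total = 231 μs.

231 μs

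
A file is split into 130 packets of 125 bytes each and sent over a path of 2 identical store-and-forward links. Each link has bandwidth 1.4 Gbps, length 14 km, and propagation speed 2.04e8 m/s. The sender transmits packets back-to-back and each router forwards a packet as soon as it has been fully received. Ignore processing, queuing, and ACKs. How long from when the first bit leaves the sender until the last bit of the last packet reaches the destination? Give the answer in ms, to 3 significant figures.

Per-hop transmission t_tx = L/R = 1000/1400000000 = 0.000714286 ms.
Per-hop propagation t_prop = 14000/204000000 = 0.0686275 ms.
Pipeline fill: first packet needs 2·t_tx to clear all hops; remaining 129 packets each add one t_tx.
Total = (2+130-1)·t_tx + 2·t_prop = 131·0.000714286 + 2·0.0686275 = 0.231 ms.

0.231 ms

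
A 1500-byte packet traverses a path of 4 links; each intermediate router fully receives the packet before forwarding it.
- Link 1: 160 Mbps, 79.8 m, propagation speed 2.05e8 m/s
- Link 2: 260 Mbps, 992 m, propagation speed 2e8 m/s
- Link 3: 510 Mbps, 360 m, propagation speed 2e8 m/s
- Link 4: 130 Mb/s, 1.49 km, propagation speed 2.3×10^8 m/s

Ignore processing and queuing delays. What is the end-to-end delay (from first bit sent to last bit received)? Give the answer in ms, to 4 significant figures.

0.2506 ms

L = 1500 × 8 = 12000 bits.
Transmission delays (L/R per hop): 0.075, 0.0461538, 0.0235294, 0.0923077 ms; sum = 0.236991 ms.
Propagation delays (d/s per hop): 0.000389268, 0.00496, 0.0018, 0.00647826 ms; sum = 0.0136275 ms.
End-to-end = 0.2506 ms.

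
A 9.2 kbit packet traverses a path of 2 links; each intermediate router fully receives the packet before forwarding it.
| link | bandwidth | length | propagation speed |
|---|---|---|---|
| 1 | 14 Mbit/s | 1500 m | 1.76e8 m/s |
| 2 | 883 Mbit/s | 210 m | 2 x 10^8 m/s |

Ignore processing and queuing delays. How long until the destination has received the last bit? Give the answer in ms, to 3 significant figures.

L = 9200 bits.
Transmission delays (L/R per hop): 0.657143, 0.010419 ms; sum = 0.667562 ms.
Propagation delays (d/s per hop): 0.00852273, 0.00105 ms; sum = 0.00957273 ms.
End-to-end = 0.677 ms.

0.677 ms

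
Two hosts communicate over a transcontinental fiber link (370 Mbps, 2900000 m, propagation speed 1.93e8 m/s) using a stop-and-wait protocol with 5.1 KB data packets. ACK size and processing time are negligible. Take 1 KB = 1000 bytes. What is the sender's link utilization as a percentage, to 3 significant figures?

t_tx = L/R = 40800/370000000 = 0.00011027 s.
t_prop = 2900000/193000000 = 0.0150259 s; RTT = 0.0300518 s.
Cycle = t_tx + RTT = 0.0301621 s.
Utilization = t_tx / cycle = 0.00011027/0.0301621 = 0.366 %.

0.366 %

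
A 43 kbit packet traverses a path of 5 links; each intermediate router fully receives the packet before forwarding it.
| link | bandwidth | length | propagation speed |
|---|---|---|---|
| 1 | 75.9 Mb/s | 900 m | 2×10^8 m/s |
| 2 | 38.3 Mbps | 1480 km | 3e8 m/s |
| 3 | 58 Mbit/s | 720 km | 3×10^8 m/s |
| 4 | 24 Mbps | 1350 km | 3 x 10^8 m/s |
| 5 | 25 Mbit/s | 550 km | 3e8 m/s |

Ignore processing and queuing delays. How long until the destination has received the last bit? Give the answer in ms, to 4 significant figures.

L = 43000 bits.
Transmission delays (L/R per hop): 0.566535, 1.12272, 0.741379, 1.79167, 1.72 ms; sum = 5.9423 ms.
Propagation delays (d/s per hop): 0.0045, 4.93333, 2.4, 4.5, 1.83333 ms; sum = 13.6712 ms.
End-to-end = 19.61 ms.

19.61 ms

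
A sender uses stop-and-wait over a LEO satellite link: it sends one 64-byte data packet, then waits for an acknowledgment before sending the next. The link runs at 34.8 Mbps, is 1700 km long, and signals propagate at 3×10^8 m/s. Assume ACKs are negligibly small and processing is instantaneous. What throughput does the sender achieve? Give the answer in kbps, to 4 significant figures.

t_tx = L/R = 512/34800000 = 1.47126e-05 s.
t_prop = 1700000/300000000 = 0.00566667 s; RTT = 0.0113333 s.
Cycle = t_tx + RTT = 0.011348 s.
Throughput = L / cycle = 512 / 0.011348 = 45.12 kbps.

45.12 kbps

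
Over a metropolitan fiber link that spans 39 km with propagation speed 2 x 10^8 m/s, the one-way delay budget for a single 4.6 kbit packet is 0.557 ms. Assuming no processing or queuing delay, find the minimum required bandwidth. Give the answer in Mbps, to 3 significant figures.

12.7 Mbps

Propagation delay = 39000 / 200000000 = 0.195 ms.
Transmission budget = 0.557 − 0.195 = 0.362 ms.
R ≥ L / t_tx = 4600 bits / 0.000362 s = 12.7 Mbps.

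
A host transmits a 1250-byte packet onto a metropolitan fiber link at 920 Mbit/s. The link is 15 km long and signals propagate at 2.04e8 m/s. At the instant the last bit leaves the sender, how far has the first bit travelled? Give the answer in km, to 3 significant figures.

t_tx = L/R = 10000/920000000 = 1.08696e-05 s.
Distance = s × t_tx = 204000000 × 1.08696e-05 = 2.22 km.

2.22 km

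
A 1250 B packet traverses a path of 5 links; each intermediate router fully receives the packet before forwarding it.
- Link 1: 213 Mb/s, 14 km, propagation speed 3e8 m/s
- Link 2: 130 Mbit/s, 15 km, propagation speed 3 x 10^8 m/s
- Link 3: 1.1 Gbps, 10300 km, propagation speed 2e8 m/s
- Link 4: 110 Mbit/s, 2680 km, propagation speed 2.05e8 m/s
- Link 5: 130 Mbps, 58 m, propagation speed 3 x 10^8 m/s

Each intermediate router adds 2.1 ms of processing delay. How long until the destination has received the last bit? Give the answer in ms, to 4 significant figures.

73.37 ms

L = 1250 × 8 = 10000 bits.
Transmission delays (L/R per hop): 0.0469484, 0.0769231, 0.00909091, 0.0909091, 0.0769231 ms; sum = 0.300795 ms.
Propagation delays (d/s per hop): 0.0466667, 0.05, 51.5, 13.0732, 0.000193333 ms; sum = 64.67 ms.
Processing at 4 router(s): 4 × 2.1 ms = 8.4 ms.
End-to-end = 73.37 ms.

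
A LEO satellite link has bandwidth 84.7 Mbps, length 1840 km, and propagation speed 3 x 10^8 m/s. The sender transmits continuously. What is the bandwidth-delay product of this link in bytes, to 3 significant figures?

Propagation delay = 1840000 / 300000000 = 0.00613333 s.
BDP = R × t_prop = 84700000 × 0.00613333 = 519493 bits.
In bytes: 519493/8 = 64900 bytes.

64900 bytes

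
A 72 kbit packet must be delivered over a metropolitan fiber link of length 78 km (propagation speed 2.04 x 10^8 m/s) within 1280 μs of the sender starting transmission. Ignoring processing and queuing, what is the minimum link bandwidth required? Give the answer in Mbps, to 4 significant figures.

80.21 Mbps

Propagation delay = 78000 / 204000000 = 382.353 μs.
Transmission budget = 1280 − 382.353 = 897.647 μs.
R ≥ L / t_tx = 72000 bits / 0.000897647 s = 80.21 Mbps.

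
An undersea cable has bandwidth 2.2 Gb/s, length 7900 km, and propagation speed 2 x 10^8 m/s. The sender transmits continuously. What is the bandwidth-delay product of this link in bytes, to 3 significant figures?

10900000 bytes

Propagation delay = 7900000 / 200000000 = 0.0395 s.
BDP = R × t_prop = 2200000000 × 0.0395 = 86900000 bits.
In bytes: 86900000/8 = 10900000 bytes.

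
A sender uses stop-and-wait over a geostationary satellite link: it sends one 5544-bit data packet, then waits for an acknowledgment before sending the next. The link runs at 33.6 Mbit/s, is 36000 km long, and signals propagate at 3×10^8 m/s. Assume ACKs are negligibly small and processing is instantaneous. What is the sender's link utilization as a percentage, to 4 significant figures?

t_tx = L/R = 5544/33600000 = 0.000165 s.
t_prop = 36000000/300000000 = 0.12 s; RTT = 0.24 s.
Cycle = t_tx + RTT = 0.240165 s.
Utilization = t_tx / cycle = 0.000165/0.240165 = 0.06870 %.

0.06870 %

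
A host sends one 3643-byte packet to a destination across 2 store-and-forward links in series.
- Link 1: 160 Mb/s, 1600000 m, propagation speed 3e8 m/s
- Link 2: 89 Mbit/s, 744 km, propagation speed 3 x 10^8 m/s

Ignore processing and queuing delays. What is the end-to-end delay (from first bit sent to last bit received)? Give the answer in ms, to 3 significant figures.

L = 3643 × 8 = 29144 bits.
Transmission delays (L/R per hop): 0.18215, 0.327461 ms; sum = 0.509611 ms.
Propagation delays (d/s per hop): 5.33333, 2.48 ms; sum = 7.81333 ms.
End-to-end = 8.32 ms.

8.32 ms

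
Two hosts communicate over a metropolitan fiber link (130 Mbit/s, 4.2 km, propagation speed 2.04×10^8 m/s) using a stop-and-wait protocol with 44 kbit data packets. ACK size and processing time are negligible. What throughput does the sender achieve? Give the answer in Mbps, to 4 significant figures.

115.9 Mbps

t_tx = L/R = 44000/130000000 = 0.000338462 s.
t_prop = 4200/204000000 = 2.05882e-05 s; RTT = 4.11765e-05 s.
Cycle = t_tx + RTT = 0.000379638 s.
Throughput = L / cycle = 44000 / 0.000379638 = 115.9 Mbps.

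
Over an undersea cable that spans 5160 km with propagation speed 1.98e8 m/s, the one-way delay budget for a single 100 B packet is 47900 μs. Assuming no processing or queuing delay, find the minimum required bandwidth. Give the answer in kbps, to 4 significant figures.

L = 800 bits.
Propagation delay = 5160000 / 198000000 = 26060.6 μs.
Transmission budget = 47900 − 26060.6 = 21839.4 μs.
R ≥ L / t_tx = 800 bits / 0.0218394 s = 36.63 kbps.

36.63 kbps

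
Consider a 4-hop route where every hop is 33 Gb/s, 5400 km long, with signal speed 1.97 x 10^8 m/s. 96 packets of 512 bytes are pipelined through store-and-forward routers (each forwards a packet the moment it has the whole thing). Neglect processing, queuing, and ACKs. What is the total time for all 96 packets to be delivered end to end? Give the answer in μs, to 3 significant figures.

Per-hop transmission t_tx = L/R = 4096/33000000000 = 0.124121 μs.
Per-hop propagation t_prop = 5400000/197000000 = 27411.2 μs.
Pipeline fill: first packet needs 4·t_tx to clear all hops; remaining 95 packets each add one t_tx.
Total = (4+96-1)·t_tx + 4·t_prop = 99·0.124121 + 4·27411.2 = 110000 μs.

110000 μs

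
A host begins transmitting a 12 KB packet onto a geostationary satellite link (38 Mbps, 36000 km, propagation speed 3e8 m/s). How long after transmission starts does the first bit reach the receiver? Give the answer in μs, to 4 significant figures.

120000 μs

First bit experiences only propagation delay: d/s = 36000000/300000000 = 120000 μs.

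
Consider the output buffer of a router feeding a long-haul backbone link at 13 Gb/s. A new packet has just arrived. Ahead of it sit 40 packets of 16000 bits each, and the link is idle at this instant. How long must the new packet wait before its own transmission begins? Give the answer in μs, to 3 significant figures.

49.2 μs

Each queued packet: L/R = 16000/13000000000 = 1.23077 μs.
40 queued → 49.2308 μs.
Queuing delay = 49.2 μs.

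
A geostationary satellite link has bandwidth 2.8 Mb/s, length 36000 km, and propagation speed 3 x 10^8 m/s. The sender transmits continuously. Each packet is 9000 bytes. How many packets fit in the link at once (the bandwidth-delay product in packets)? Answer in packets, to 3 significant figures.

4.67 packets

Propagation delay = 36000000 / 300000000 = 0.12 s.
BDP = R × t_prop = 2800000 × 0.12 = 336000 bits.
In packets of 72000 bits: 4.67 packets.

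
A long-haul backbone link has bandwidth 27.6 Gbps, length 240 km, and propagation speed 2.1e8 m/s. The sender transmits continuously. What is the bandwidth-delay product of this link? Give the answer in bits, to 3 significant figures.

Propagation delay = 240000 / 210000000 = 0.00114286 s.
BDP = R × t_prop = 27600000000 × 0.00114286 = 31542900 bits.

31500000 bits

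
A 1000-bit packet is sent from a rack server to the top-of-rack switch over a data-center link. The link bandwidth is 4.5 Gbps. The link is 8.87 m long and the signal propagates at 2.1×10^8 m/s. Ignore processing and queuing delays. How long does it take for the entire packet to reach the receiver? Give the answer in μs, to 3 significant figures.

0.264 μs

Transmission delay = L/R = 1000 / 4500000000 = 0.222222 μs.
Propagation delay = d/s = 8.87 m / 210000000 m/s = 0.0422381 μs.
Total = 0.264 μs.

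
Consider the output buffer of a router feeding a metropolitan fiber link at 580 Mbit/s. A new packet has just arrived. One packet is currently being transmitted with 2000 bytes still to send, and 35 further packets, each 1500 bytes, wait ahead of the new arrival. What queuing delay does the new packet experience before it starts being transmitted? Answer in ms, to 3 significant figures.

Each queued packet: L/R = 12000/580000000 = 0.0206897 ms.
35 queued → 0.724138 ms.
Plus remaining 16000 bits of current packet: 0.0275862 ms.
Queuing delay = 0.752 ms.

0.752 ms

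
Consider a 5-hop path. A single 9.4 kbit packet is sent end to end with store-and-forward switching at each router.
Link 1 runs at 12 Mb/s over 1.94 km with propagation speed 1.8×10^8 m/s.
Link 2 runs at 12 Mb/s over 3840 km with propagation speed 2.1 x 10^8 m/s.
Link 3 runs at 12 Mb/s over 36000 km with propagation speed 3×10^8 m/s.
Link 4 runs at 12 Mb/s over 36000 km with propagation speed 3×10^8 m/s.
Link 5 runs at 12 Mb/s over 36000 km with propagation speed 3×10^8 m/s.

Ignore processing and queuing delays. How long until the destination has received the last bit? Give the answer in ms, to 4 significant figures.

L = 9400 bits.
Transmission delay per hop = L/R = 9400/12000000 = 0.783333 ms; 5 hops → 3.91667 ms.
Propagation delays (d/s per hop): 0.0107778, 18.2857, 120, 120, 120 ms; sum = 378.296 ms.
End-to-end = 382.2 ms.

382.2 ms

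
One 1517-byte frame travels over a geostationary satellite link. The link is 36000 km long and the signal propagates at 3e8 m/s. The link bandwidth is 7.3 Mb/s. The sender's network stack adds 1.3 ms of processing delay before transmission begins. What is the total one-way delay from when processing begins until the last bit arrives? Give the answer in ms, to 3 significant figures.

123 ms

L = 1517 × 8 = 12136 bits.
Transmission delay = L/R = 12136 / 7300000 = 1.66247 ms.
Propagation delay = d/s = 36000000 m / 300000000 m/s = 120 ms.
Plus processing delay 1.3 ms = 1.3 ms.
Total = 123 ms.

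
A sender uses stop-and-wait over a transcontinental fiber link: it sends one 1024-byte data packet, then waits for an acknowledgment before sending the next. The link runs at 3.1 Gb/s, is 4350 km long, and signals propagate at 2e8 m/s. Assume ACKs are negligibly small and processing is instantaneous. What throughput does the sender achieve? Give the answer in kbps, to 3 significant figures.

t_tx = L/R = 8192/3100000000 = 2.64258e-06 s.
t_prop = 4350000/200000000 = 0.02175 s; RTT = 0.0435 s.
Cycle = t_tx + RTT = 0.0435026 s.
Throughput = L / cycle = 8192 / 0.0435026 = 188 kbps.

188 kbps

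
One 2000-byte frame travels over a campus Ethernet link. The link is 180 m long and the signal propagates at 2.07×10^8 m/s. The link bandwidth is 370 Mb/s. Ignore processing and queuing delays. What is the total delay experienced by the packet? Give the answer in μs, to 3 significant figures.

L = 2000 × 8 = 16000 bits.
Transmission delay = L/R = 16000 / 370000000 = 43.2432 μs.
Propagation delay = d/s = 180 m / 2.07e+08 m/s = 0.869565 μs.
Total = 44.1 μs.

44.1 μs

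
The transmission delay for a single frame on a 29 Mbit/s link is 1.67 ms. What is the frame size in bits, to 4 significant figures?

L = R × t_tx = 29000000 b/s × 0.00167 s = 48430 bits.

48430 bits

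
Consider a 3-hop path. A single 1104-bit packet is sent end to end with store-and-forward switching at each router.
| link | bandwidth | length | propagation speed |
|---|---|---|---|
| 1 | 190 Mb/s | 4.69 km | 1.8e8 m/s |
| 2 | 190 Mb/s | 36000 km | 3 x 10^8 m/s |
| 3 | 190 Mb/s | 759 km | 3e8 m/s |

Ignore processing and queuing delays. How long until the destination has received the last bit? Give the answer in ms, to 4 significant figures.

122.6 ms

Transmission delay per hop = L/R = 1104/190000000 = 0.00581053 ms; 3 hops → 0.0174316 ms.
Propagation delays (d/s per hop): 0.0260556, 120, 2.53 ms; sum = 122.556 ms.
End-to-end = 122.6 ms.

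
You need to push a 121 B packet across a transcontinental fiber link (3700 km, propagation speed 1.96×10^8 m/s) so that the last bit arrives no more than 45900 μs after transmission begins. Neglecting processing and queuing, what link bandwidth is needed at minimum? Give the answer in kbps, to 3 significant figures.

L = 968 bits.
Propagation delay = 3700000 / 196000000 = 18877.6 μs.
Transmission budget = 45900 − 18877.6 = 27022.4 μs.
R ≥ L / t_tx = 968 bits / 0.0270224 s = 35.8 kbps.

35.8 kbps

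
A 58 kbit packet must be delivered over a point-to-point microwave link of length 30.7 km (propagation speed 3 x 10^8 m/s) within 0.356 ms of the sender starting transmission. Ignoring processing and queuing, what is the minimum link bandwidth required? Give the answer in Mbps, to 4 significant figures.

Propagation delay = 30700 / 300000000 = 0.102333 ms.
Transmission budget = 0.356 − 0.102333 = 0.253667 ms.
R ≥ L / t_tx = 58000 bits / 0.000253667 s = 228.6 Mbps.

228.6 Mbps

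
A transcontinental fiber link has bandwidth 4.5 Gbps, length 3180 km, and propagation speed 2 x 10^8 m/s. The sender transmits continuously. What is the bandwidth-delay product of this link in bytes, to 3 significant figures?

Propagation delay = 3180000 / 200000000 = 0.0159 s.
BDP = R × t_prop = 4500000000 × 0.0159 = 71550000 bits.
In bytes: 71550000/8 = 8940000 bytes.

8940000 bytes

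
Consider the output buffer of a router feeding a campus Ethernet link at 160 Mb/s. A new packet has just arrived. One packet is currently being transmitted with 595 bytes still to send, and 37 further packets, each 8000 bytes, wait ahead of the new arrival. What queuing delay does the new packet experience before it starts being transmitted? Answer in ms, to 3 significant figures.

Each queued packet: L/R = 64000/160000000 = 0.4 ms.
37 queued → 14.8 ms.
Plus remaining 4760 bits of current packet: 0.02975 ms.
Queuing delay = 14.8 ms.

14.8 ms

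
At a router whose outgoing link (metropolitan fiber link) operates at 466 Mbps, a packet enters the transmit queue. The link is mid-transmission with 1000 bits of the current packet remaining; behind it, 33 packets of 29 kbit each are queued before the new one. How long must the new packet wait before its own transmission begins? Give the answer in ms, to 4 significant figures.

Each queued packet: L/R = 29000/466000000 = 0.0622318 ms.
33 queued → 2.05365 ms.
Plus remaining 1000 bits of current packet: 0.00214592 ms.
Queuing delay = 2.056 ms.

2.056 ms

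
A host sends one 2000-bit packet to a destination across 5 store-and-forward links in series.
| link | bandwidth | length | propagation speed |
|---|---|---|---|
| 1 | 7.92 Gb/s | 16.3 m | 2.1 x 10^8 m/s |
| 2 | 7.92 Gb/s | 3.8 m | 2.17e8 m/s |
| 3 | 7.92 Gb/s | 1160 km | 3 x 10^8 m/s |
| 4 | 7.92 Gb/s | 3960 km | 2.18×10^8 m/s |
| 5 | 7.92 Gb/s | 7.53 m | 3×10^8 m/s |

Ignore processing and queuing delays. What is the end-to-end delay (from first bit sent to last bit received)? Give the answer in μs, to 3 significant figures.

Transmission delay per hop = L/R = 2000/7920000000 = 0.252525 μs; 5 hops → 1.26263 μs.
Propagation delays (d/s per hop): 0.077619, 0.0175115, 3866.67, 18165.1, 0.0251 μs; sum = 22031.9 μs.
End-to-end = 22000 μs.

22000 μs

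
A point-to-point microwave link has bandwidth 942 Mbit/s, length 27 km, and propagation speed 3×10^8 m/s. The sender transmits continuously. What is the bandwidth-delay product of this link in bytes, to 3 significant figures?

Propagation delay = 27000 / 300000000 = 9e-05 s.
BDP = R × t_prop = 942000000 × 9e-05 = 84780 bits.
In bytes: 84780/8 = 10600 bytes.

10600 bytes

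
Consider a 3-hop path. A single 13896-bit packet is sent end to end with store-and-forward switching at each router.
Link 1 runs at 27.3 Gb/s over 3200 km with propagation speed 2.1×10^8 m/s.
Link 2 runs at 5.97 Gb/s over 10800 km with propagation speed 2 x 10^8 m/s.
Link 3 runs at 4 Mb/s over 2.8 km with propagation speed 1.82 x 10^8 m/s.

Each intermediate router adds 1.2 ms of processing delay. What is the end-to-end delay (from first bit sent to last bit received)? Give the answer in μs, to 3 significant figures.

Transmission delays (L/R per hop): 0.509011, 2.32764, 3474 μs; sum = 3476.84 μs.
Propagation delays (d/s per hop): 15238.1, 54000, 15.3846 μs; sum = 69253.5 μs.
Processing at 2 router(s): 2 × 1.2 ms = 2400 μs.
End-to-end = 75100 μs.

75100 μs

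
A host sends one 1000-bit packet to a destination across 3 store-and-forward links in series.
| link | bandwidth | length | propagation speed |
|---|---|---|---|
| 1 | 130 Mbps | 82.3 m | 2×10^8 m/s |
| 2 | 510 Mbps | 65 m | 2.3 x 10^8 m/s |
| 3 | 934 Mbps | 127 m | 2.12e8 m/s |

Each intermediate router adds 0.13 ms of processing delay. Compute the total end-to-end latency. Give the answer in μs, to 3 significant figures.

Transmission delays (L/R per hop): 7.69231, 1.96078, 1.07066 μs; sum = 10.7238 μs.
Propagation delays (d/s per hop): 0.4115, 0.282609, 0.599057 μs; sum = 1.29317 μs.
Processing at 2 router(s): 2 × 0.13 ms = 260 μs.
End-to-end = 272 μs.

272 μs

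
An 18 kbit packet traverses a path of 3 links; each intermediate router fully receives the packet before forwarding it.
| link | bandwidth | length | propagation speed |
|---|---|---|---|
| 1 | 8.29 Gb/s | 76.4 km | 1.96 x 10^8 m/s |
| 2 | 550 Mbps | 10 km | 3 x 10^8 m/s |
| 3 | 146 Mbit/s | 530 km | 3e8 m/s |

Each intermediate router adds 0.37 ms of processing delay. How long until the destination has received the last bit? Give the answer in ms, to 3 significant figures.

3.09 ms

L = 18000 bits.
Transmission delays (L/R per hop): 0.00217129, 0.0327273, 0.123288 ms; sum = 0.158186 ms.
Propagation delays (d/s per hop): 0.389796, 0.0333333, 1.76667 ms; sum = 2.1898 ms.
Processing at 2 router(s): 2 × 0.37 ms = 0.74 ms.
End-to-end = 3.09 ms.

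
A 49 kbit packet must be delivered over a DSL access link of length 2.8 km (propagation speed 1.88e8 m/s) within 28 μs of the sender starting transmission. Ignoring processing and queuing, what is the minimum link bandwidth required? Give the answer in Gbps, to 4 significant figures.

3.739 Gbps

Propagation delay = 2800 / 188000000 = 14.8936 μs.
Transmission budget = 28 − 14.8936 = 13.1064 μs.
R ≥ L / t_tx = 49000 bits / 1.31064e-05 s = 3.739 Gbps.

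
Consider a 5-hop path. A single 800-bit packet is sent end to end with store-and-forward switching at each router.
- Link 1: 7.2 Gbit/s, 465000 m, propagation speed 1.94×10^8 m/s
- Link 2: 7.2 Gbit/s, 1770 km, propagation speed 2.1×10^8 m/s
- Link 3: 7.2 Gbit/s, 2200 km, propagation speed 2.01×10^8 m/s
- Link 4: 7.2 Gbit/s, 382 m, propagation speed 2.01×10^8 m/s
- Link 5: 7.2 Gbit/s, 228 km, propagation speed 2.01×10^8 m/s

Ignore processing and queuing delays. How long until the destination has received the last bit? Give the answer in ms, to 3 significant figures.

Transmission delay per hop = L/R = 800/7200000000 = 0.000111111 ms; 5 hops → 0.000555556 ms.
Propagation delays (d/s per hop): 2.39691, 8.42857, 10.9453, 0.0019005, 1.13433 ms; sum = 22.907 ms.
End-to-end = 22.9 ms.

22.9 ms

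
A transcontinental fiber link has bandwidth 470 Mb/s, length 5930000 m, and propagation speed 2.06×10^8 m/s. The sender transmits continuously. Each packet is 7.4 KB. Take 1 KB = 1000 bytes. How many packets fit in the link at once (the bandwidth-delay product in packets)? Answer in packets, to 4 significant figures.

Propagation delay = 5930000 / 206000000 = 0.0287864 s.
BDP = R × t_prop = 470000000 × 0.0287864 = 13529600 bits.
In packets of 59200 bits: 228.5 packets.

228.5 packets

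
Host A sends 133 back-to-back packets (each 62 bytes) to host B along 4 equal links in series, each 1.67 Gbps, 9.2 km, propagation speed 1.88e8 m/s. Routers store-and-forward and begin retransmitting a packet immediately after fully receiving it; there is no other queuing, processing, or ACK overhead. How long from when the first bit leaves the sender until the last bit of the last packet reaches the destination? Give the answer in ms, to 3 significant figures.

0.236 ms

Per-hop transmission t_tx = L/R = 496/1670000000 = 0.000297006 ms.
Per-hop propagation t_prop = 9200/188000000 = 0.0489362 ms.
Pipeline fill: first packet needs 4·t_tx to clear all hops; remaining 132 packets each add one t_tx.
Total = (4+133-1)·t_tx + 4·t_prop = 136·0.000297006 + 4·0.0489362 = 0.236 ms.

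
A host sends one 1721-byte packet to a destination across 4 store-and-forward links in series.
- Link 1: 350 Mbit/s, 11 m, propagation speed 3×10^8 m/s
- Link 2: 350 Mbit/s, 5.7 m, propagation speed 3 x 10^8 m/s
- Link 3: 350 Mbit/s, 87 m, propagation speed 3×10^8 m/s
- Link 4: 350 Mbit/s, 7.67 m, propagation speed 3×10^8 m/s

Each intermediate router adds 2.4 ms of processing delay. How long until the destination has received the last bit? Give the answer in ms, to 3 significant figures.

7.36 ms

L = 1721 × 8 = 13768 bits.
Transmission delay per hop = L/R = 13768/350000000 = 0.0393371 ms; 4 hops → 0.157349 ms.
Propagation delays (d/s per hop): 3.66667e-05, 1.9e-05, 0.00029, 2.55667e-05 ms; sum = 0.000371233 ms.
Processing at 3 router(s): 3 × 2.4 ms = 7.2 ms.
End-to-end = 7.36 ms.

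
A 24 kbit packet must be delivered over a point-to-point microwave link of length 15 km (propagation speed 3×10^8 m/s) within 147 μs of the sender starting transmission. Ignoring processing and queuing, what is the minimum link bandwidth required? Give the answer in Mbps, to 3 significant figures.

Propagation delay = 15000 / 300000000 = 50 μs.
Transmission budget = 147 − 50 = 97 μs.
R ≥ L / t_tx = 24000 bits / 9.7e-05 s = 247 Mbps.

247 Mbps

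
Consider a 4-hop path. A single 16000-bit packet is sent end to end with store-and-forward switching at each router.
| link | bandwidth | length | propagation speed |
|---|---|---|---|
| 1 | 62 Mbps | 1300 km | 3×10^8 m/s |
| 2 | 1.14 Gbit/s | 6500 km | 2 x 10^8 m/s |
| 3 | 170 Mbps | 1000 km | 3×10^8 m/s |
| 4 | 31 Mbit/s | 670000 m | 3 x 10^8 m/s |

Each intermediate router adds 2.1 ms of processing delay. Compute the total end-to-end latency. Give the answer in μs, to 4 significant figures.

Transmission delays (L/R per hop): 258.065, 14.0351, 94.1176, 516.129 μs; sum = 882.346 μs.
Propagation delays (d/s per hop): 4333.33, 32500, 3333.33, 2233.33 μs; sum = 42400 μs.
Processing at 3 router(s): 3 × 2.1 ms = 6300 μs.
End-to-end = 49580 μs.

49580 μs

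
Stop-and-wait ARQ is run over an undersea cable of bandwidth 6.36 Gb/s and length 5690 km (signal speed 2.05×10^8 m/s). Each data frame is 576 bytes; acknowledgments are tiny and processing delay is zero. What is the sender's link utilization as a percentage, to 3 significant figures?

t_tx = L/R = 4608/6360000000 = 7.24528e-07 s.
t_prop = 5690000/2.05e+08 = 0.0277561 s; RTT = 0.0555122 s.
Cycle = t_tx + RTT = 0.0555129 s.
Utilization = t_tx / cycle = 7.24528e-07/0.0555129 = 0.00131 %.

0.00131 %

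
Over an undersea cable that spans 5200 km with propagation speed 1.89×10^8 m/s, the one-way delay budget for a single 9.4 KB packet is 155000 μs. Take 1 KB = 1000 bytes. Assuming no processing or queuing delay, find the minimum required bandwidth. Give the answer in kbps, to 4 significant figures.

589.9 kbps

L = 75200 bits.
Propagation delay = 5200000 / 189000000 = 27513.2 μs.
Transmission budget = 155000 − 27513.2 = 127487 μs.
R ≥ L / t_tx = 75200 bits / 0.127487 s = 589.9 kbps.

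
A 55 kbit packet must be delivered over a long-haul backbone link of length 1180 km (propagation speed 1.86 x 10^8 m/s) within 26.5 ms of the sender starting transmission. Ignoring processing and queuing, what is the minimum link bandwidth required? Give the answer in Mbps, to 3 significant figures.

2.73 Mbps

Propagation delay = 1180000 / 186000000 = 6.34409 ms.
Transmission budget = 26.5 − 6.34409 = 20.1559 ms.
R ≥ L / t_tx = 55000 bits / 0.0201559 s = 2.73 Mbps.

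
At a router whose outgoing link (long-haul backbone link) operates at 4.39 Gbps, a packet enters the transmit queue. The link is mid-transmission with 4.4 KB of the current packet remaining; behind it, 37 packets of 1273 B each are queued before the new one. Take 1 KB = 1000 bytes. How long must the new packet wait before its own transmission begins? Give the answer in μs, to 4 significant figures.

93.85 μs

Each queued packet: L/R = 10184/4390000000 = 2.31982 μs.
37 queued → 85.8333 μs.
Plus remaining 35200 bits of current packet: 8.01822 μs.
Queuing delay = 93.85 μs.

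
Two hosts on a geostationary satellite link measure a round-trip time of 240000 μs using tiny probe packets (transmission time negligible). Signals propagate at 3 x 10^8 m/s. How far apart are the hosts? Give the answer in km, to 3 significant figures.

36000 km

One-way propagation = RTT/2 = 120000 μs.
d = s × t = 300000000 × 0.12 = 36000 km.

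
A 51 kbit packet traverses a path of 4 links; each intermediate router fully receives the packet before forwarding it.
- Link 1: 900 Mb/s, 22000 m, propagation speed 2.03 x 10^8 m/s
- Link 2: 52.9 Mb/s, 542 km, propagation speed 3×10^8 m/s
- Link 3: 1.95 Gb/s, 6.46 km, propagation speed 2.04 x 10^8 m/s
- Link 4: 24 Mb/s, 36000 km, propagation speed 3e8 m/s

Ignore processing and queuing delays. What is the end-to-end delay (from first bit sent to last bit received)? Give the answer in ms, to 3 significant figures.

L = 51000 bits.
Transmission delays (L/R per hop): 0.0566667, 0.964083, 0.0261538, 2.125 ms; sum = 3.1719 ms.
Propagation delays (d/s per hop): 0.108374, 1.80667, 0.0316667, 120 ms; sum = 121.947 ms.
End-to-end = 125 ms.

125 ms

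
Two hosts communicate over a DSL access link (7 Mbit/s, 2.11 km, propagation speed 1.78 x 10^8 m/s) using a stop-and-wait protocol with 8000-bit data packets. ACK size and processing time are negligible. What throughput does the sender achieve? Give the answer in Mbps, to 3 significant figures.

6.86 Mbps

t_tx = L/R = 8000/7000000 = 0.00114286 s.
t_prop = 2110/178000000 = 1.18539e-05 s; RTT = 2.37079e-05 s.
Cycle = t_tx + RTT = 0.00116657 s.
Throughput = L / cycle = 8000 / 0.00116657 = 6.86 Mbps.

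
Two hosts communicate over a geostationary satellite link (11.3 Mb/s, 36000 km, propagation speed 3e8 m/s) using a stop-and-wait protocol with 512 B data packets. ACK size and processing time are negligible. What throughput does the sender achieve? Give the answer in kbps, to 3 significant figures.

17.0 kbps

t_tx = L/R = 4096/11300000 = 0.000362478 s.
t_prop = 36000000/300000000 = 0.12 s; RTT = 0.24 s.
Cycle = t_tx + RTT = 0.240362 s.
Throughput = L / cycle = 4096 / 0.240362 = 17.0 kbps.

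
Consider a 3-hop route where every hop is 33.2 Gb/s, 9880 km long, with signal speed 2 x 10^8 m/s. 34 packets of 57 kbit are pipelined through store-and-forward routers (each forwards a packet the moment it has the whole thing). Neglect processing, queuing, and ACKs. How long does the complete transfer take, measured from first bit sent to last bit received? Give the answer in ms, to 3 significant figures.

Per-hop transmission t_tx = L/R = 57000/3.32e+10 = 0.00171687 ms.
Per-hop propagation t_prop = 9880000/200000000 = 49.4 ms.
Pipeline fill: first packet needs 3·t_tx to clear all hops; remaining 33 packets each add one t_tx.
Total = (3+34-1)·t_tx + 3·t_prop = 36·0.00171687 + 3·49.4 = 148 ms.

148 ms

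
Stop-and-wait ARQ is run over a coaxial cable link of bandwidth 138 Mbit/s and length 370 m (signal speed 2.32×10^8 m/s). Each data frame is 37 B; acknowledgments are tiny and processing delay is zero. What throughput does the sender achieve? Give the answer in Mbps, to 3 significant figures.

t_tx = L/R = 296/138000000 = 2.14493e-06 s.
t_prop = 370/2.32e+08 = 1.59483e-06 s; RTT = 3.18966e-06 s.
Cycle = t_tx + RTT = 5.33458e-06 s.
Throughput = L / cycle = 296 / 5.33458e-06 = 55.5 Mbps.

55.5 Mbps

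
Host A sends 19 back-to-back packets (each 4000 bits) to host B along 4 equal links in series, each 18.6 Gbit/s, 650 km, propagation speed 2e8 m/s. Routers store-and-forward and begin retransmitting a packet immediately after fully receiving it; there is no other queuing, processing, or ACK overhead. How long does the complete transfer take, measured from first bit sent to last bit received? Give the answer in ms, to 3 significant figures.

13.0 ms

Per-hop transmission t_tx = L/R = 4000/18600000000 = 0.000215054 ms.
Per-hop propagation t_prop = 650000/200000000 = 3.25 ms.
Pipeline fill: first packet needs 4·t_tx to clear all hops; remaining 18 packets each add one t_tx.
Total = (4+19-1)·t_tx + 4·t_prop = 22·0.000215054 + 4·3.25 = 13.0 ms.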